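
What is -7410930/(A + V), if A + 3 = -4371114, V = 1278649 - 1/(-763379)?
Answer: 1885782777490/786908376457 ≈ 2.3964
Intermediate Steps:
V = 976093794972/763379 (V = 1278649 - 1*(-1/763379) = 1278649 + 1/763379 = 976093794972/763379 ≈ 1.2786e+6)
A = -4371117 (A = -3 - 4371114 = -4371117)
-7410930/(A + V) = -7410930/(-4371117 + 976093794972/763379) = -7410930/(-2360725129371/763379) = -7410930*(-763379/2360725129371) = 1885782777490/786908376457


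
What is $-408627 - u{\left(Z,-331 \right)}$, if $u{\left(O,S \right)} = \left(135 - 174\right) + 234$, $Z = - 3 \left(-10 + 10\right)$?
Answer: $-408822$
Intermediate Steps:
$Z = 0$ ($Z = \left(-3\right) 0 = 0$)
$u{\left(O,S \right)} = 195$ ($u{\left(O,S \right)} = -39 + 234 = 195$)
$-408627 - u{\left(Z,-331 \right)} = -408627 - 195 = -408822$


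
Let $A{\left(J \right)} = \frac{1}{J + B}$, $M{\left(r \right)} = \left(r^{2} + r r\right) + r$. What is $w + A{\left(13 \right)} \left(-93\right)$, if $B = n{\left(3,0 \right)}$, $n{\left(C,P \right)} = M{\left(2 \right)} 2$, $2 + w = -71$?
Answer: $- \frac{834}{11} \approx -75.818$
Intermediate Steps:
$M{\left(r \right)} = r + 2 r^{2}$ ($M{\left(r \right)} = \left(r^{2} + r^{2}\right) + r = 2 r^{2} + r = r + 2 r^{2}$)
$w = -73$ ($w = -2 - 71 = -73$)
$n{\left(C,P \right)} = 20$ ($n{\left(C,P \right)} = 2 \left(1 + 2 \cdot 2\right) 2 = 2 \left(1 + 4\right) 2 = 2 \cdot 5 \cdot 2 = 10 \cdot 2 = 20$)
$B = 20$
$A{\left(J \right)} = \frac{1}{20 + J}$ ($A{\left(J \right)} = \frac{1}{J + 20} = \frac{1}{20 + J}$)
$w + A{\left(13 \right)} \left(-93\right) = -73 + \frac{1}{20 + 13} \left(-93\right) = -73 + \frac{1}{33} \left(-93\right) = -73 - \frac{31}{11} = - \frac{834}{11}$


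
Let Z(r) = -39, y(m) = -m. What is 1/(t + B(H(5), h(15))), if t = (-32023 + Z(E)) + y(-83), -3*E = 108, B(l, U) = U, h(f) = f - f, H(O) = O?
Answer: -1/31979 ≈ -3.1270e-5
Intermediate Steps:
h(f) = 0
E = -36 (E = -⅓*108 = -36)
t = -31979 (t = (-32023 - 39) - 1*(-83) = -32062 + 83 = -31979)
1/(t + B(H(5), h(15))) = 1/(-31979 + 0) = 1/(-31979) = -1/31979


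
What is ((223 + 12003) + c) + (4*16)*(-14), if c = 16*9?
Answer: 11474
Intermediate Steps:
c = 144
((223 + 12003) + c) + (4*16)*(-14) = ((223 + 12003) + 144) + (4*16)*(-14) = (12226 + 144) + 64*(-14) = 12370 - 896 = 11474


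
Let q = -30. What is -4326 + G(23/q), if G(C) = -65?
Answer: -4391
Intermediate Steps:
-4326 + G(23/q) = -4326 - 65 = -4391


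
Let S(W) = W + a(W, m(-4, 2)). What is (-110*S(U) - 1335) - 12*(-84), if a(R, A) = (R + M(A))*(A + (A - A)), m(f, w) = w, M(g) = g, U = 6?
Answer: -2747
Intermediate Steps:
a(R, A) = A*(A + R) (a(R, A) = (R + A)*(A + (A - A)) = (A + R)*(A + 0) = (A + R)*A = A*(A + R))
S(W) = 4 + 3*W (S(W) = W + 2*(2 + W) = W + (4 + 2*W) = 4 + 3*W)
(-110*S(U) - 1335) - 12*(-84) = (-110*(4 + 3*6) - 1335) - 12*(-84) = (-110*(4 + 18) - 1335) + 1008 = (-110*22 - 1335) + 1008 = (-2420 - 1335) + 1008 = -3755 + 1008 = -2747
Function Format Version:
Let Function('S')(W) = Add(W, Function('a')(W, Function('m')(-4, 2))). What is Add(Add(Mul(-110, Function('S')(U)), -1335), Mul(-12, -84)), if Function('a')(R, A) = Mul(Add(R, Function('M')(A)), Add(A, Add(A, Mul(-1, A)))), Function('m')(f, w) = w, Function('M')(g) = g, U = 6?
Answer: -2747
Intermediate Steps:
Function('a')(R, A) = Mul(A, Add(A, R)) (Function('a')(R, A) = Mul(Add(R, A), Add(A, Add(A, Mul(-1, A)))) = Mul(Add(A, R), Add(A, 0)) = Mul(Add(A, R), A) = Mul(A, Add(A, R)))
Function('S')(W) = Add(4, Mul(3, W)) (Function('S')(W) = Add(W, Mul(2, Add(2, W))) = Add(W, Add(4, Mul(2, W))) = Add(4, Mul(3, W)))
Add(Add(Mul(-110, Function('S')(U)), -1335), Mul(-12, -84)) = Add(Add(Mul(-110, Add(4, Mul(3, 6))), -1335), Mul(-12, -84)) = Add(Add(Mul(-110, Add(4, 18)), -1335), 1008) = Add(Add(Mul(-110, 22), -1335), 1008) = Add(Add(-2420, -1335), 1008) = Add(-3755, 1008) = -2747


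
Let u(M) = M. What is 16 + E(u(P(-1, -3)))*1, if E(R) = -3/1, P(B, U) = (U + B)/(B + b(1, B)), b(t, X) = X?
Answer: 13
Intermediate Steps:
P(B, U) = (B + U)/(2*B) (P(B, U) = (U + B)/(B + B) = (B + U)/((2*B)) = (B + U)*(1/(2*B)) = (B + U)/(2*B))
E(R) = -3 (E(R) = -3*1 = -3)
16 + E(u(P(-1, -3)))*1 = 16 - 3*1 = 16 - 3 = 13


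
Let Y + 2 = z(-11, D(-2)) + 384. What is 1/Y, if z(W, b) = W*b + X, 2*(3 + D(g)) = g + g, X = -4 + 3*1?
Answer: 1/436 ≈ 0.0022936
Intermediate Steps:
X = -1 (X = -4 + 3 = -1)
D(g) = -3 + g (D(g) = -3 + (g + g)/2 = -3 + (2*g)/2 = -3 + g)
z(W, b) = -1 + W*b (z(W, b) = W*b - 1 = -1 + W*b)
Y = 436 (Y = -2 + ((-1 - 11*(-3 - 2)) + 384) = -2 + ((-1 - 11*(-5)) + 384) = -2 + ((-1 + 55) + 384) = -2 + (54 + 384) = -2 + 438 = 436)
1/Y = 1/436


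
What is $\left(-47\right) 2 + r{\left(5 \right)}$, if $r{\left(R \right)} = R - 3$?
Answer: $-92$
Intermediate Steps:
$r{\left(R \right)} = -3 + R$ ($r{\left(R \right)} = R - 3 = -3 + R$)
$\left(-47\right) 2 + r{\left(5 \right)} = \left(-47\right) 2 + \left(-3 + 5\right) = -94 + 2 = -92$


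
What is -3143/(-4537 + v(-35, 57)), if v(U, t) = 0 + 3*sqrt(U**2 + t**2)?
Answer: 14259791/20544103 + 9429*sqrt(4474)/20544103 ≈ 0.72481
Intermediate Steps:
v(U, t) = 3*sqrt(U**2 + t**2)
-3143/(-4537 + v(-35, 57)) = -3143/(-4537 + 3*sqrt((-35)**2 + 57**2)) = -3143/(-4537 + 3*sqrt(1225 + 3249)) = -3143/(-4537 + 3*sqrt(4474))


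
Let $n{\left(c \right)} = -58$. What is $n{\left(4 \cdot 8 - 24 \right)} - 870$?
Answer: $-928$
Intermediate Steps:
$n{\left(4 \cdot 8 - 24 \right)} - 870 = -58 - 870 = -928$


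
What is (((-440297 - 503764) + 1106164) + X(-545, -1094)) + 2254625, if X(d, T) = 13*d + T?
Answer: 2408549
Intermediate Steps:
X(d, T) = T + 13*d
(((-440297 - 503764) + 1106164) + X(-545, -1094)) + 2254625 = (((-440297 - 503764) + 1106164) + (-1094 + 13*(-545))) + 2254625 = ((-944061 + 1106164) + (-1094 - 7085)) + 2254625 = (162103 - 8179) + 2254625 = 153924 + 2254625 = 2408549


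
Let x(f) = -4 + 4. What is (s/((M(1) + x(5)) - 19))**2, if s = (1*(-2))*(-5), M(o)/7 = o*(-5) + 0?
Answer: 25/729 ≈ 0.034294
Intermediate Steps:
M(o) = -35*o (M(o) = 7*(o*(-5) + 0) = 7*(-5*o + 0) = 7*(-5*o) = -35*o)
x(f) = 0
s = 10 (s = -2*(-5) = 10)
(s/((M(1) + x(5)) - 19))**2 = (10/((-35*1 + 0) - 19))**2 = (10/((-35 + 0) - 19))**2 = (10/(-35 - 19))**2 = (10/(-54))**2 = (10*(-1/54))**2 = (-5/27)**2 = 25/729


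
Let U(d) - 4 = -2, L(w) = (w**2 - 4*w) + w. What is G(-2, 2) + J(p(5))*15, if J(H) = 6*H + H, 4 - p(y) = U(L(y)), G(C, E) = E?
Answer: 212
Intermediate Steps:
L(w) = w**2 - 3*w
U(d) = 2 (U(d) = 4 - 2 = 2)
p(y) = 2 (p(y) = 4 - 1*2 = 4 - 2 = 2)
J(H) = 7*H
G(-2, 2) + J(p(5))*15 = 2 + (7*2)*15 = 2 + 14*15 = 2 + 210 = 212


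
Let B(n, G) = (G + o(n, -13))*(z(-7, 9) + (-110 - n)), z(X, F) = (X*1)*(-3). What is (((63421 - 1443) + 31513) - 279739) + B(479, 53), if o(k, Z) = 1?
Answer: -216920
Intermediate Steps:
z(X, F) = -3*X (z(X, F) = X*(-3) = -3*X)
B(n, G) = (1 + G)*(-89 - n) (B(n, G) = (G + 1)*(-3*(-7) + (-110 - n)) = (1 + G)*(21 + (-110 - n)) = (1 + G)*(-89 - n))
(((63421 - 1443) + 31513) - 279739) + B(479, 53) = (((63421 - 1443) + 31513) - 279739) + (-89 - 1*479 - 89*53 - 1*53*479) = ((61978 + 31513) - 279739) + (-89 - 479 - 4717 - 25387) = (93491 - 279739) - 30672 = -186248 - 30672 = -216920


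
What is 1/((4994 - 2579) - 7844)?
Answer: -1/5429 ≈ -0.00018420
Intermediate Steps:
1/((4994 - 2579) - 7844) = 1/(2415 - 7844) = 1/(-5429) = -1/5429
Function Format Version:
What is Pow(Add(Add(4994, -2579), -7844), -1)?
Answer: Rational(-1, 5429) ≈ -0.00018420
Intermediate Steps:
Pow(Add(Add(4994, -2579), -7844), -1) = Pow(Add(2415, -7844), -1) = Pow(-5429, -1) = Rational(-1, 5429)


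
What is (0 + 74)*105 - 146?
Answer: 7624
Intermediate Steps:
(0 + 74)*105 - 146 = 74*105 - 146 = 7770 - 146 = 7624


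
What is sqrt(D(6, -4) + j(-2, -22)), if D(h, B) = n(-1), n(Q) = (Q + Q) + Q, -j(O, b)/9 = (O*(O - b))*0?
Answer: I*sqrt(3) ≈ 1.732*I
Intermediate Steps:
j(O, b) = 0 (j(O, b) = -9*O*(O - b)*0 = -9*0 = 0)
n(Q) = 3*Q (n(Q) = 2*Q + Q = 3*Q)
D(h, B) = -3 (D(h, B) = 3*(-1) = -3)
sqrt(D(6, -4) + j(-2, -22)) = sqrt(-3 + 0) = sqrt(-3) = I*sqrt(3)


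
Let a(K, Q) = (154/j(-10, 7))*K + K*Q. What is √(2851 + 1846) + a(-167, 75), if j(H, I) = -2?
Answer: 334 + √4697 ≈ 402.53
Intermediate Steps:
a(K, Q) = -77*K + K*Q (a(K, Q) = (154/(-2))*K + K*Q = (154*(-½))*K + K*Q = -77*K + K*Q)
√(2851 + 1846) + a(-167, 75) = √(2851 + 1846) - 167*(-77 + 75) = √4697 - 167*(-2) = √4697 + 334 = 334 + √4697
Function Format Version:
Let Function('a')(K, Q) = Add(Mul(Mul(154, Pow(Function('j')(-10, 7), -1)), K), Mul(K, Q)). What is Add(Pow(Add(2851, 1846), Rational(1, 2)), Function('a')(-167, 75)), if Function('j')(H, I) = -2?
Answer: Add(334, Pow(4697, Rational(1, 2))) ≈ 402.53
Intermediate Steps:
Function('a')(K, Q) = Add(Mul(-77, K), Mul(K, Q)) (Function('a')(K, Q) = Add(Mul(Mul(154, Pow(-2, -1)), K), Mul(K, Q)) = Add(Mul(Mul(154, Rational(-1, 2)), K), Mul(K, Q)) = Add(Mul(-77, K), Mul(K, Q)))
Add(Pow(Add(2851, 1846), Rational(1, 2)), Function('a')(-167, 75)) = Add(Pow(Add(2851, 1846), Rational(1, 2)), Mul(-167, Add(-77, 75))) = Add(Pow(4697, Rational(1, 2)), Mul(-167, -2)) = Add(Pow(4697, Rational(1, 2)), 334) = Add(334, Pow(4697, Rational(1, 2)))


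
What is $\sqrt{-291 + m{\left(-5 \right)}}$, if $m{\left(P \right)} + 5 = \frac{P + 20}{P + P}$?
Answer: $\frac{i \sqrt{1190}}{2} \approx 17.248 i$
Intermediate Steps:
$m{\left(P \right)} = -5 + \frac{20 + P}{2 P}$ ($m{\left(P \right)} = -5 + \frac{P + 20}{P + P} = -5 + \frac{20 + P}{2 P}$)
$\sqrt{-291 + m{\left(-5 \right)}} = \sqrt{-291 - \left(\frac{9}{2} - \frac{10}{-5}\right)} = \sqrt{-291 + \left(- \frac{9}{2} + 10 \left(- \frac{1}{5}\right)\right)} = \sqrt{-291 - \frac{13}{2}} = \sqrt{- \frac{595}{2}} = \frac{i \sqrt{1190}}{2}$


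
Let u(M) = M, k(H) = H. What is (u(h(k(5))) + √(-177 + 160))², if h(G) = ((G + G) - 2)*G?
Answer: (40 + I*√17)² ≈ 1583.0 + 329.85*I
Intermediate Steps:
h(G) = G*(-2 + 2*G) (h(G) = (2*G - 2)*G = (-2 + 2*G)*G = G*(-2 + 2*G))
(u(h(k(5))) + √(-177 + 160))² = (2*5*(-1 + 5) + √(-177 + 160))² = (2*5*4 + √(-17))² = (40 + I*√17)²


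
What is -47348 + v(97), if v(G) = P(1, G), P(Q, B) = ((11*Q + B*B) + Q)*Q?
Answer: -37927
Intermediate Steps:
P(Q, B) = Q*(B**2 + 12*Q) (P(Q, B) = ((11*Q + B**2) + Q)*Q = ((B**2 + 11*Q) + Q)*Q = (B**2 + 12*Q)*Q = Q*(B**2 + 12*Q))
v(G) = 12 + G**2 (v(G) = 1*(G**2 + 12*1) = 1*(G**2 + 12) = 1*(12 + G**2) = 12 + G**2)
-47348 + v(97) = -47348 + (12 + 97**2) = -47348 + (12 + 9409) = -47348 + 9421 = -37927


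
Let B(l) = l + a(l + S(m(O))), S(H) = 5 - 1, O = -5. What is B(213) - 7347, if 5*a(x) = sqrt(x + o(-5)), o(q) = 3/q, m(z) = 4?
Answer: -7134 + sqrt(5410)/25 ≈ -7131.1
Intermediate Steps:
S(H) = 4
a(x) = sqrt(-3/5 + x)/5 (a(x) = sqrt(x + 3/(-5))/5 = sqrt(x + 3*(-1/5))/5 = sqrt(x - 3/5)/5 = sqrt(-3/5 + x)/5)
B(l) = l + sqrt(85 + 25*l)/25 (B(l) = l + sqrt(-15 + 25*(l + 4))/25 = l + sqrt(-15 + 25*(4 + l))/25 = l + sqrt(-15 + (100 + 25*l))/25 = l + sqrt(85 + 25*l)/25)
B(213) - 7347 = (213 + sqrt(85 + 25*213)/25) - 7347 = (213 + sqrt(85 + 5325)/25) - 7347 = (213 + sqrt(5410)/25) - 7347 = -7134 + sqrt(5410)/25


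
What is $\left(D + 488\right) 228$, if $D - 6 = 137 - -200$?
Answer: $189468$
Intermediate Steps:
$D = 343$ ($D = 6 + \left(137 - -200\right) = 6 + \left(137 + 200\right) = 6 + 337 = 343$)
$\left(D + 488\right) 228 = \left(343 + 488\right) 228 = 831 \cdot 228 = 189468$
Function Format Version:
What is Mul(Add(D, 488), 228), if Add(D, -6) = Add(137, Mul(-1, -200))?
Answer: 189468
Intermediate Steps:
D = 343 (D = Add(6, Add(137, Mul(-1, -200))) = Add(6, Add(137, 200)) = Add(6, 337) = 343)
Mul(Add(D, 488), 228) = Mul(Add(343, 488), 228) = Mul(831, 228) = 189468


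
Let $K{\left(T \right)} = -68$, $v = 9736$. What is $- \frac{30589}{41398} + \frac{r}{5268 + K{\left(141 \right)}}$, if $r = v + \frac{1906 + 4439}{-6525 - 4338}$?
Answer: $\frac{147232242453}{129915203600} \approx 1.1333$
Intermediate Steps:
$r = \frac{11750647}{1207}$ ($r = 9736 + \frac{1906 + 4439}{-6525 - 4338} = 9736 + \frac{6345}{-10863} = 9736 + 6345 \left(- \frac{1}{10863}\right) = 9736 - \frac{705}{1207} = \frac{11750647}{1207} \approx 9735.4$)
$- \frac{30589}{41398} + \frac{r}{5268 + K{\left(141 \right)}} = - \frac{30589}{41398} + \frac{11750647}{1207 \left(5268 - 68\right)} = \left(-30589\right) \frac{1}{41398} + \frac{11750647}{1207 \cdot 5200} = - \frac{30589}{41398} + \frac{11750647}{1207} \cdot \frac{1}{5200} = - \frac{30589}{41398} + \frac{11750647}{6276400} = \frac{147232242453}{129915203600}$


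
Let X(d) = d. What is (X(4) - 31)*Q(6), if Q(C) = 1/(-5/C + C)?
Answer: -162/31 ≈ -5.2258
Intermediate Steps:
Q(C) = 1/(C - 5/C)
(X(4) - 31)*Q(6) = (4 - 31)*(6/(-5 + 6²)) = -162/(-5 + 36) = -162/31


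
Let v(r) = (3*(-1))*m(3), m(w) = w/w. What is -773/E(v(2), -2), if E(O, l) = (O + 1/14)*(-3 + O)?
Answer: -5411/123 ≈ -43.992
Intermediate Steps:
m(w) = 1
v(r) = -3 (v(r) = (3*(-1))*1 = -3*1 = -3)
E(O, l) = (-3 + O)*(1/14 + O) (E(O, l) = (O + 1/14)*(-3 + O) = (1/14 + O)*(-3 + O) = (-3 + O)*(1/14 + O))
-773/E(v(2), -2) = -773/(-3/14 + (-3)² - 41/14*(-3)) = -773/(-3/14 + 9 + 123/14) = -773/123/7 = -773*7/123 = -5411/123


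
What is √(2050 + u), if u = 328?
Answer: √2378 ≈ 48.765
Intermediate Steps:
√(2050 + u) = √(2050 + 328) = √2378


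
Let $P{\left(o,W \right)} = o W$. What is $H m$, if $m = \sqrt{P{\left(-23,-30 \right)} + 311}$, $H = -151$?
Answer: $- 151 \sqrt{1001} \approx -4777.4$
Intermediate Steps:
$P{\left(o,W \right)} = W o$
$m = \sqrt{1001}$ ($m = \sqrt{\left(-30\right) \left(-23\right) + 311} = \sqrt{690 + 311} = \sqrt{1001} \approx 31.639$)
$H m = - 151 \sqrt{1001}$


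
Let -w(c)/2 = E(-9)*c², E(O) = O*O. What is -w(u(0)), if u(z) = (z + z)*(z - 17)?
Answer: 0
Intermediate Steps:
E(O) = O²
u(z) = 2*z*(-17 + z) (u(z) = (2*z)*(-17 + z) = 2*z*(-17 + z))
w(c) = -162*c² (w(c) = -2*(-9)²*c² = -162*c²)
-w(u(0)) = -(-162)*(2*0*(-17 + 0))² = -(-162)*(2*0*(-17))² = -(-162)*0² = -(-162)*0 = -1*0 = 0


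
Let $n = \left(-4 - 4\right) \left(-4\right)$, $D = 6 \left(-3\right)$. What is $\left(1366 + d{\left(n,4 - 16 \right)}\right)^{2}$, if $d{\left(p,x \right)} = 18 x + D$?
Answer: $1281424$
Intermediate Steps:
$D = -18$
$n = 32$ ($n = \left(-8\right) \left(-4\right) = 32$)
$d{\left(p,x \right)} = -18 + 18 x$ ($d{\left(p,x \right)} = 18 x - 18 = -18 + 18 x$)
$\left(1366 + d{\left(n,4 - 16 \right)}\right)^{2} = \left(1366 + \left(-18 + 18 \left(4 - 16\right)\right)\right)^{2} = \left(1366 + \left(-18 + 18 \left(-12\right)\right)\right)^{2} = \left(1366 - 234\right)^{2} = 1132^{2} = 1281424$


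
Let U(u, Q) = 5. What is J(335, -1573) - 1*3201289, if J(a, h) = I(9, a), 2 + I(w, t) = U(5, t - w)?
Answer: -3201286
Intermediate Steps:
I(w, t) = 3 (I(w, t) = -2 + 5 = 3)
J(a, h) = 3
J(335, -1573) - 1*3201289 = 3 - 1*3201289 = 3 - 3201289 = -3201286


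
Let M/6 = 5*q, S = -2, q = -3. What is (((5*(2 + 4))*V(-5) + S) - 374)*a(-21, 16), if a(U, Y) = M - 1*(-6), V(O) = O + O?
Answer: 56784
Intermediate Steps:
V(O) = 2*O
M = -90 (M = 6*(5*(-3)) = 6*(-15) = -90)
a(U, Y) = -84 (a(U, Y) = -90 - 1*(-6) = -90 + 6 = -84)
(((5*(2 + 4))*V(-5) + S) - 374)*a(-21, 16) = (((5*(2 + 4))*(2*(-5)) - 2) - 374)*(-84) = (((5*6)*(-10) - 2) - 374)*(-84) = ((30*(-10) - 2) - 374)*(-84) = ((-300 - 2) - 374)*(-84) = (-302 - 374)*(-84) = -676*(-84) = 56784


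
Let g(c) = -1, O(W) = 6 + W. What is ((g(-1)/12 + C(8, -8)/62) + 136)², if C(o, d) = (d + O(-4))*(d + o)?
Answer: 2660161/144 ≈ 18473.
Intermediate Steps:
C(o, d) = (2 + d)*(d + o) (C(o, d) = (d + (6 - 4))*(d + o) = (d + 2)*(d + o) = (2 + d)*(d + o))
((g(-1)/12 + C(8, -8)/62) + 136)² = ((-1/12 + ((-8)² + 2*(-8) + 2*8 - 8*8)/62) + 136)² = ((-1*1/12 + (64 - 16 + 16 - 64)*(1/62)) + 136)² = ((-1/12 + 0*(1/62)) + 136)² = ((-1/12 + 0) + 136)² = (-1/12 + 136)² = (1631/12)² = 2660161/144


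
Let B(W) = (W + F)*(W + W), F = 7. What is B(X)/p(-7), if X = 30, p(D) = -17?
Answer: -2220/17 ≈ -130.59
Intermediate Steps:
B(W) = 2*W*(7 + W) (B(W) = (W + 7)*(W + W) = (7 + W)*(2*W) = 2*W*(7 + W))
B(X)/p(-7) = (2*30*(7 + 30))/(-17) = (2*30*37)*(-1/17) = 2220*(-1/17) = -2220/17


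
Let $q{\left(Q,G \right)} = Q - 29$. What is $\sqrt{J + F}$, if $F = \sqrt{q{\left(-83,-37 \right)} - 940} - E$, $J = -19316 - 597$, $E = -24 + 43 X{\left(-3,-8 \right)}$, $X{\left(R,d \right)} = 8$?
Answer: $\sqrt{-20233 + 2 i \sqrt{263}} \approx 0.114 + 142.24 i$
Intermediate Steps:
$q{\left(Q,G \right)} = -29 + Q$ ($q{\left(Q,G \right)} = Q - 29 = -29 + Q$)
$E = 320$ ($E = -24 + 43 \cdot 8 = -24 + 344 = 320$)
$J = -19913$ ($J = -19316 - 597 = -19913$)
$F = -320 + 2 i \sqrt{263}$ ($F = \sqrt{\left(-29 - 83\right) - 940} - 320 = \sqrt{-112 - 940} - 320 = \sqrt{-1052} - 320 = 2 i \sqrt{263} - 320 = -320 + 2 i \sqrt{263} \approx -320.0 + 32.435 i$)
$\sqrt{J + F} = \sqrt{-19913 - \left(320 - 2 i \sqrt{263}\right)} = \sqrt{-20233 + 2 i \sqrt{263}}$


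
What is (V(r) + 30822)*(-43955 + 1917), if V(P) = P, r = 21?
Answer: -1296578034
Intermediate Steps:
(V(r) + 30822)*(-43955 + 1917) = (21 + 30822)*(-43955 + 1917) = 30843*(-42038) = -1296578034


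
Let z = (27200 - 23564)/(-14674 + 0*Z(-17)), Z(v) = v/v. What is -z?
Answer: 1818/7337 ≈ 0.24779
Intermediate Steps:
Z(v) = 1
z = -1818/7337 (z = (27200 - 23564)/(-14674 + 0*1) = 3636/(-14674 + 0) = 3636/(-14674) = 3636*(-1/14674) = -1818/7337 ≈ -0.24779)
-z = -1*(-1818/7337) = 1818/7337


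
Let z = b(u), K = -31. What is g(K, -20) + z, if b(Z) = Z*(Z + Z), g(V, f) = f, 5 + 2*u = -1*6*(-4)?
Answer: 321/2 ≈ 160.50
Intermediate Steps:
u = 19/2 (u = -5/2 + (-1*6*(-4))/2 = -5/2 + (-6*(-4))/2 = -5/2 + (½)*24 = -5/2 + 12 = 19/2 ≈ 9.5000)
b(Z) = 2*Z² (b(Z) = Z*(2*Z) = 2*Z²)
z = 361/2 (z = 2*(19/2)² = 2*(361/4) = 361/2 ≈ 180.50)
g(K, -20) + z = -20 + 361/2 = 321/2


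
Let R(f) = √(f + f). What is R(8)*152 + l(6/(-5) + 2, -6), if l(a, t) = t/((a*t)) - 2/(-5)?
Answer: 12193/20 ≈ 609.65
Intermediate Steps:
l(a, t) = ⅖ + 1/a (l(a, t) = t*(1/(a*t)) - 2*(-⅕) = 1/a + ⅖ = ⅖ + 1/a)
R(f) = √2*√f (R(f) = √(2*f) = √2*√f)
R(8)*152 + l(6/(-5) + 2, -6) = (√2*√8)*152 + (⅖ + 1/(6/(-5) + 2)) = (√2*(2*√2))*152 + (⅖ + 1/(-⅕*6 + 2)) = 4*152 + (⅖ + 1/(-6/5 + 2)) = 608 + (⅖ + 1/(⅘)) = 608 + (⅖ + 5/4) = 608 + 33/20 = 12193/20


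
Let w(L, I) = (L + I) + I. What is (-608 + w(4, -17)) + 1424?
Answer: 786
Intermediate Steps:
w(L, I) = L + 2*I (w(L, I) = (I + L) + I = L + 2*I)
(-608 + w(4, -17)) + 1424 = (-608 + (4 + 2*(-17))) + 1424 = (-608 + (4 - 34)) + 1424 = (-608 - 30) + 1424 = -638 + 1424 = 786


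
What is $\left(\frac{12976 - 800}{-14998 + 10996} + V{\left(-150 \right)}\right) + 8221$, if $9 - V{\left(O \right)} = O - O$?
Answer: $\frac{16462142}{2001} \approx 8227.0$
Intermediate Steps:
$V{\left(O \right)} = 9$ ($V{\left(O \right)} = 9 - \left(O - O\right) = 9 - 0 = 9 + 0 = 9$)
$\left(\frac{12976 - 800}{-14998 + 10996} + V{\left(-150 \right)}\right) + 8221 = \left(\frac{12976 - 800}{-14998 + 10996} + 9\right) + 8221 = \left(\frac{12176}{-4002} + 9\right) + 8221 = \left(12176 \left(- \frac{1}{4002}\right) + 9\right) + 8221 = \left(- \frac{6088}{2001} + 9\right) + 8221 = \frac{11921}{2001} + 8221 = \frac{16462142}{2001}$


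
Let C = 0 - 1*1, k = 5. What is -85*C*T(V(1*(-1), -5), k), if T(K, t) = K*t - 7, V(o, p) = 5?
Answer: 1530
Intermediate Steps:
T(K, t) = -7 + K*t
C = -1 (C = 0 - 1 = -1)
-85*C*T(V(1*(-1), -5), k) = -(-85)*(-7 + 5*5) = -(-85)*(-7 + 25) = -(-85)*18 = -85*(-18) = 1530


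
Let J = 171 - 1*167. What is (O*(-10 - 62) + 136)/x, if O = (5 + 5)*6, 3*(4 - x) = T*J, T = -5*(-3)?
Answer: 523/2 ≈ 261.50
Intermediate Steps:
J = 4 (J = 171 - 167 = 4)
T = 15
x = -16 (x = 4 - 5*4 = 4 - 1/3*60 = 4 - 20 = -16)
O = 60 (O = 10*6 = 60)
(O*(-10 - 62) + 136)/x = (60*(-10 - 62) + 136)/(-16) = (60*(-72) + 136)*(-1/16) = (-4320 + 136)*(-1/16) = -4184*(-1/16) = 523/2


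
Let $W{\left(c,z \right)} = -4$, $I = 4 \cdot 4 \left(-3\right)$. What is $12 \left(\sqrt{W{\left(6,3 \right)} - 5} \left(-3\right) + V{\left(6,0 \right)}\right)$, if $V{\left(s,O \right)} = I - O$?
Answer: $-576 - 108 i \approx -576.0 - 108.0 i$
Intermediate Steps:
$I = -48$ ($I = 16 \left(-3\right) = -48$)
$V{\left(s,O \right)} = -48 - O$
$12 \left(\sqrt{W{\left(6,3 \right)} - 5} \left(-3\right) + V{\left(6,0 \right)}\right) = 12 \left(\sqrt{-4 - 5} \left(-3\right) - 48\right) = 12 \left(\sqrt{-9} \left(-3\right) + \left(-48 + 0\right)\right) = 12 \left(3 i \left(-3\right) - 48\right) = 12 \left(- 9 i - 48\right) = 12 \left(-48 - 9 i\right) = -576 - 108 i$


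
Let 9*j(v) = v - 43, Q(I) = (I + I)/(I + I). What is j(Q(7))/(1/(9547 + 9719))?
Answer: -89908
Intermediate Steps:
Q(I) = 1 (Q(I) = (2*I)/((2*I)) = (2*I)*(1/(2*I)) = 1)
j(v) = -43/9 + v/9 (j(v) = (v - 43)/9 = (-43 + v)/9 = -43/9 + v/9)
j(Q(7))/(1/(9547 + 9719)) = (-43/9 + (1/9)*1)/(1/(9547 + 9719)) = (-43/9 + 1/9)/(1/19266) = -14/(3*1/19266) = -14/3*19266 = -89908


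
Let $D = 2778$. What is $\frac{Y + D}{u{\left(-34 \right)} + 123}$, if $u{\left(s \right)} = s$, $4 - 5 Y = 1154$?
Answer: $\frac{2548}{89} \approx 28.629$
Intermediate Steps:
$Y = -230$ ($Y = \frac{4}{5} - \frac{1154}{5} = -230$)
$\frac{Y + D}{u{\left(-34 \right)} + 123} = \frac{-230 + 2778}{-34 + 123} = \frac{2548}{89}$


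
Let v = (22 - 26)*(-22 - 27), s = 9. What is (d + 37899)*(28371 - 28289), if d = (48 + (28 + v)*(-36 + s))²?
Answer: 2955107718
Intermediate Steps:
v = 196 (v = -4*(-49) = 196)
d = 36000000 (d = (48 + (28 + 196)*(-36 + 9))² = (48 + 224*(-27))² = (48 - 6048)² = (-6000)² = 36000000)
(d + 37899)*(28371 - 28289) = (36000000 + 37899)*(28371 - 28289) = 36037899*82 = 2955107718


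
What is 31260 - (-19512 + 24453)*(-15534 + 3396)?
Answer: 60005118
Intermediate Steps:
31260 - (-19512 + 24453)*(-15534 + 3396) = 31260 - 4941*(-12138) = 31260 - 1*(-59973858) = 31260 + 59973858 = 60005118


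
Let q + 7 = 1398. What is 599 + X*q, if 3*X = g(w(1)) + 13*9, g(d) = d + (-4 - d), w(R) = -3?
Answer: 158980/3 ≈ 52993.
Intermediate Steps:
q = 1391 (q = -7 + 1398 = 1391)
g(d) = -4
X = 113/3 (X = (-4 + 13*9)/3 = (-4 + 117)/3 = (⅓)*113 = 113/3 ≈ 37.667)
599 + X*q = 599 + (113/3)*1391 = 599 + 157183/3 = 158980/3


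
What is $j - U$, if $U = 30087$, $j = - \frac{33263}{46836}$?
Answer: $- \frac{1409187995}{46836} \approx -30088.0$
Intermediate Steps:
$j = - \frac{33263}{46836}$ ($j = \left(-33263\right) \frac{1}{46836} = - \frac{33263}{46836} \approx -0.7102$)
$j - U = - \frac{33263}{46836} - 30087 = - \frac{1409187995}{46836}$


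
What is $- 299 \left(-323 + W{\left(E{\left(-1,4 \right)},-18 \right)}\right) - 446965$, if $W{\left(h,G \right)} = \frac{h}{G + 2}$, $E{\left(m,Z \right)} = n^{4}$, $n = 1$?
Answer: $- \frac{5605909}{16} \approx -3.5037 \cdot 10^{5}$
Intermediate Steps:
$E{\left(m,Z \right)} = 1$ ($E{\left(m,Z \right)} = 1^{4} = 1$)
$W{\left(h,G \right)} = \frac{h}{2 + G}$
$- 299 \left(-323 + W{\left(E{\left(-1,4 \right)},-18 \right)}\right) - 446965 = - 299 \left(-323 + 1 \frac{1}{2 - 18}\right) - 446965 = - 299 \left(-323 + 1 \frac{1}{-16}\right) - 446965 = - 299 \left(-323 + 1 \left(- \frac{1}{16}\right)\right) - 446965 = - 299 \left(-323 - \frac{1}{16}\right) - 446965 = \left(-299\right) \left(- \frac{5169}{16}\right) - 446965 = \frac{1545531}{16} - 446965 = - \frac{5605909}{16}$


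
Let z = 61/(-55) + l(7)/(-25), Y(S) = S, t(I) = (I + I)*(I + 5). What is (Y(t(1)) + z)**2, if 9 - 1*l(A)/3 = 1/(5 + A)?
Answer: 116704809/1210000 ≈ 96.450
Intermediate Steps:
t(I) = 2*I*(5 + I) (t(I) = (2*I)*(5 + I) = 2*I*(5 + I))
l(A) = 27 - 3/(5 + A)
z = -2397/1100 (z = 61/(-55) + (3*(44 + 9*7)/(5 + 7))/(-25) = 61*(-1/55) + (3*(44 + 63)/12)*(-1/25) = -61/55 + (3*(1/12)*107)*(-1/25) = -61/55 + (107/4)*(-1/25) = -61/55 - 107/100 = -2397/1100 ≈ -2.1791)
(Y(t(1)) + z)**2 = (2*1*(5 + 1) - 2397/1100)**2 = (2*1*6 - 2397/1100)**2 = (12 - 2397/1100)**2 = (10803/1100)**2 = 116704809/1210000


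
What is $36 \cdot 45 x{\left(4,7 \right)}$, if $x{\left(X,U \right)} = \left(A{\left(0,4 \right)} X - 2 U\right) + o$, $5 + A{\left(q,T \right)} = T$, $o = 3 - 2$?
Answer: $-27540$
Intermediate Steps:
$o = 1$
$A{\left(q,T \right)} = -5 + T$
$x{\left(X,U \right)} = 1 - X - 2 U$ ($x{\left(X,U \right)} = \left(\left(-5 + 4\right) X - 2 U\right) + 1 = \left(- X - 2 U\right) + 1 = 1 - X - 2 U$)
$36 \cdot 45 x{\left(4,7 \right)} = 36 \cdot 45 \left(1 - 4 - 14\right) = 1620 \left(1 - 4 - 14\right) = 1620 \left(-17\right) = -27540$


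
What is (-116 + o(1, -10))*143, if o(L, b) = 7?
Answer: -15587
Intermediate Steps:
(-116 + o(1, -10))*143 = (-116 + 7)*143 = -109*143 = -15587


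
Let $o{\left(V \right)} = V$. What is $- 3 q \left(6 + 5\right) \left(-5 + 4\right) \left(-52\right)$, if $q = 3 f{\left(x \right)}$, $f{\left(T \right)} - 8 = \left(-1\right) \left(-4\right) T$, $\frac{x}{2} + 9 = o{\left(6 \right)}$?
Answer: $82368$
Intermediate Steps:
$x = -6$ ($x = -18 + 2 \cdot 6 = -18 + 12 = -6$)
$f{\left(T \right)} = 8 + 4 T$ ($f{\left(T \right)} = 8 + \left(-1\right) \left(-4\right) T = 8 + 4 T$)
$q = -48$ ($q = 3 \left(8 + 4 \left(-6\right)\right) = 3 \left(8 - 24\right) = 3 \left(-16\right) = -48$)
$- 3 q \left(6 + 5\right) \left(-5 + 4\right) \left(-52\right) = - 3 - 48 \left(6 + 5\right) \left(-5 + 4\right) \left(-52\right) = - 3 - 48 \cdot 11 \left(-1\right) \left(-52\right) = - 3 \left(-48\right) \left(-11\right) \left(-52\right) = - 3 \cdot 528 \left(-52\right) = \left(-3\right) \left(-27456\right) = 82368$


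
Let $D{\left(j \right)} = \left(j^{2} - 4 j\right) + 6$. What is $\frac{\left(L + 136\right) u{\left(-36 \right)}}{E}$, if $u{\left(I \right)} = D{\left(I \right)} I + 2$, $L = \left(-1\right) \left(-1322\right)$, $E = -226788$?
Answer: $\frac{6324561}{18899} \approx 334.65$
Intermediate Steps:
$L = 1322$
$D{\left(j \right)} = 6 + j^{2} - 4 j$
$u{\left(I \right)} = 2 + I \left(6 + I^{2} - 4 I\right)$ ($u{\left(I \right)} = \left(6 + I^{2} - 4 I\right) I + 2 = I \left(6 + I^{2} - 4 I\right) + 2 = 2 + I \left(6 + I^{2} - 4 I\right)$)
$\frac{\left(L + 136\right) u{\left(-36 \right)}}{E} = \frac{\left(1322 + 136\right) \left(2 - 36 \left(6 + \left(-36\right)^{2} - -144\right)\right)}{-226788} = 1458 \left(2 - 36 \left(6 + 1296 + 144\right)\right) \left(- \frac{1}{226788}\right) = 1458 \left(2 - 52056\right) \left(- \frac{1}{226788}\right) = 1458 \left(-52054\right) \left(- \frac{1}{226788}\right) = \left(-75894732\right) \left(- \frac{1}{226788}\right) = \frac{6324561}{18899}$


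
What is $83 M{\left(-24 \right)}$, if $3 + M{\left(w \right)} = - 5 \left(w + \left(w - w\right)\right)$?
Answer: $9711$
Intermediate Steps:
$M{\left(w \right)} = -3 - 5 w$ ($M{\left(w \right)} = -3 - 5 \left(w + \left(w - w\right)\right) = -3 - 5 \left(w + 0\right) = -3 - 5 w$)
$83 M{\left(-24 \right)} = 83 \left(-3 - -120\right) = 83 \left(-3 + 120\right) = 83 \cdot 117 = 9711$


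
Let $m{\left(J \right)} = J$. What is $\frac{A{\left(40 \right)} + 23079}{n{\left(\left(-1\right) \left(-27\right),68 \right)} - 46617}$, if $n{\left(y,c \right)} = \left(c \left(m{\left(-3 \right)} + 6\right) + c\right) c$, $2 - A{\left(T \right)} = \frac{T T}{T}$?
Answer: $- \frac{23041}{28121} \approx -0.81935$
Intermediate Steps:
$A{\left(T \right)} = 2 - T$ ($A{\left(T \right)} = 2 - \frac{T T}{T} = 2 - \frac{T^{2}}{T} = 2 - T$)
$n{\left(y,c \right)} = 4 c^{2}$ ($n{\left(y,c \right)} = \left(c \left(-3 + 6\right) + c\right) c = \left(c 3 + c\right) c = \left(3 c + c\right) c = 4 c c = 4 c^{2}$)
$\frac{A{\left(40 \right)} + 23079}{n{\left(\left(-1\right) \left(-27\right),68 \right)} - 46617} = \frac{\left(2 - 40\right) + 23079}{4 \cdot 68^{2} - 46617} = \frac{\left(2 - 40\right) + 23079}{4 \cdot 4624 - 46617} = \frac{-38 + 23079}{18496 - 46617} = \frac{23041}{-28121} = 23041 \left(- \frac{1}{28121}\right) = - \frac{23041}{28121}$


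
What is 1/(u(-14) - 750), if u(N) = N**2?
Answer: -1/554 ≈ -0.0018051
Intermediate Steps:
1/(u(-14) - 750) = 1/((-14)**2 - 750) = 1/(196 - 750) = 1/(-554) = -1/554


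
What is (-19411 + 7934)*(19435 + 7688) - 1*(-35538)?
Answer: -311255133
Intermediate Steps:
(-19411 + 7934)*(19435 + 7688) - 1*(-35538) = -11477*27123 + 35538 = -311290671 + 35538 = -311255133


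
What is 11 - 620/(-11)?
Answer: 741/11 ≈ 67.364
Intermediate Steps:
11 - 620/(-11) = 11 - 620*(-1)/11 = 11 - 31*(-20/11) = 11 + 620/11 = 741/11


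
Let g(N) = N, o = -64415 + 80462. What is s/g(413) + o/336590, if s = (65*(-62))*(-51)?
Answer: 69185970111/139011670 ≈ 497.70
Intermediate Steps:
s = 205530 (s = -4030*(-51) = 205530)
o = 16047
s/g(413) + o/336590 = 205530/413 + 16047/336590 = 69185970111/139011670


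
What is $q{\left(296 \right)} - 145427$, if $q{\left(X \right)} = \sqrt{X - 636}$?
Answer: $-145427 + 2 i \sqrt{85} \approx -1.4543 \cdot 10^{5} + 18.439 i$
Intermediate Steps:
$q{\left(X \right)} = \sqrt{-636 + X}$
$q{\left(296 \right)} - 145427 = \sqrt{-636 + 296} - 145427 = \sqrt{-340} - 145427 = 2 i \sqrt{85} - 145427 = -145427 + 2 i \sqrt{85}$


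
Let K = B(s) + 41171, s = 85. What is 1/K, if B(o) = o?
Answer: 1/41256 ≈ 2.4239e-5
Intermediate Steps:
K = 41256 (K = 85 + 41171 = 41256)
1/K = 1/41256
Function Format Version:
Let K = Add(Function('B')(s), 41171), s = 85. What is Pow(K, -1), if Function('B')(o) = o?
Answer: Rational(1, 41256) ≈ 2.4239e-5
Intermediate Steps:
K = 41256 (K = Add(85, 41171) = 41256)
Pow(K, -1) = Pow(41256, -1) = Rational(1, 41256)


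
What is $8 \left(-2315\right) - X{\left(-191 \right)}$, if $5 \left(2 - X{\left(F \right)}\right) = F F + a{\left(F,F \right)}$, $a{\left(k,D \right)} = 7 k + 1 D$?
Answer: $- \frac{57657}{5} \approx -11531.0$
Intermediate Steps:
$a{\left(k,D \right)} = D + 7 k$ ($a{\left(k,D \right)} = 7 k + D = D + 7 k$)
$X{\left(F \right)} = 2 - \frac{8 F}{5} - \frac{F^{2}}{5}$ ($X{\left(F \right)} = 2 - \frac{F F + \left(F + 7 F\right)}{5} = 2 - \frac{F^{2} + 8 F}{5} = 2 - \left(\frac{F^{2}}{5} + \frac{8 F}{5}\right) = 2 - \frac{8 F}{5} - \frac{F^{2}}{5}$)
$8 \left(-2315\right) - X{\left(-191 \right)} = 8 \left(-2315\right) - \left(2 - - \frac{1528}{5} - \frac{\left(-191\right)^{2}}{5}\right) = -18520 - \left(2 + \frac{1528}{5} - \frac{36481}{5}\right) = -18520 - - \frac{34943}{5} = -18520 + \frac{34943}{5} = - \frac{57657}{5}$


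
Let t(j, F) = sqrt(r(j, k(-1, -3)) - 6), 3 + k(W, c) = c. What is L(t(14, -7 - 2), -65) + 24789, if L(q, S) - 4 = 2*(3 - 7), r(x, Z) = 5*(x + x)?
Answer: 24785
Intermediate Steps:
k(W, c) = -3 + c
r(x, Z) = 10*x (r(x, Z) = 5*(2*x) = 10*x)
t(j, F) = sqrt(-6 + 10*j) (t(j, F) = sqrt(10*j - 6) = sqrt(-6 + 10*j))
L(q, S) = -4 (L(q, S) = 4 + 2*(3 - 7) = 4 + 2*(-4) = 4 - 8 = -4)
L(t(14, -7 - 2), -65) + 24789 = -4 + 24789 = 24785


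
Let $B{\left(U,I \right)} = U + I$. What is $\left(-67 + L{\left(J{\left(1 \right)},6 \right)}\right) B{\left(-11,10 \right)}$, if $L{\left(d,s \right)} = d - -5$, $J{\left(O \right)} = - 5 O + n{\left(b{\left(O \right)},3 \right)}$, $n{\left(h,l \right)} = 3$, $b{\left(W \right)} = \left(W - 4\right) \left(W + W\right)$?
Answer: $64$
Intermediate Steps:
$b{\left(W \right)} = 2 W \left(-4 + W\right)$ ($b{\left(W \right)} = \left(-4 + W\right) 2 W = 2 W \left(-4 + W\right)$)
$B{\left(U,I \right)} = I + U$
$J{\left(O \right)} = 3 - 5 O$ ($J{\left(O \right)} = - 5 O + 3 = 3 - 5 O$)
$L{\left(d,s \right)} = 5 + d$ ($L{\left(d,s \right)} = d + 5 = 5 + d$)
$\left(-67 + L{\left(J{\left(1 \right)},6 \right)}\right) B{\left(-11,10 \right)} = \left(-67 + \left(5 + \left(3 - 5\right)\right)\right) \left(10 - 11\right) = \left(-67 + \left(5 + \left(3 - 5\right)\right)\right) \left(-1\right) = \left(-67 + \left(5 - 2\right)\right) \left(-1\right) = \left(-67 + 3\right) \left(-1\right) = \left(-64\right) \left(-1\right) = 64$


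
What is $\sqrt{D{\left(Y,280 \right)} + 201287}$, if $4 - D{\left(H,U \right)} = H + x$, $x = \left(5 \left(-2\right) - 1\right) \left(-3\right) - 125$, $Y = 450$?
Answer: $\sqrt{200933} \approx 448.26$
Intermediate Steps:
$x = -92$ ($x = \left(-10 - 1\right) \left(-3\right) - 125 = \left(-11\right) \left(-3\right) - 125 = 33 - 125 = -92$)
$D{\left(H,U \right)} = 96 - H$ ($D{\left(H,U \right)} = 4 - \left(H - 92\right) = 4 - \left(-92 + H\right) = 96 - H$)
$\sqrt{D{\left(Y,280 \right)} + 201287} = \sqrt{\left(96 - 450\right) + 201287} = \sqrt{-354 + 201287} = \sqrt{200933}$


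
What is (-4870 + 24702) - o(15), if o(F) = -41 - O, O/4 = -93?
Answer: 19501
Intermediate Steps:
O = -372 (O = 4*(-93) = -372)
o(F) = 331 (o(F) = -41 - 1*(-372) = -41 + 372 = 331)
(-4870 + 24702) - o(15) = (-4870 + 24702) - 1*331 = 19832 - 331 = 19501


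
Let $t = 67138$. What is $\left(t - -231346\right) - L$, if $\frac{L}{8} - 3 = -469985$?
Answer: $4058340$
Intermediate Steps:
$L = -3759856$ ($L = 24 + 8 \left(-469985\right) = 24 - 3759880 = -3759856$)
$\left(t - -231346\right) - L = \left(67138 - -231346\right) - -3759856 = \left(67138 + 231346\right) + 3759856 = 298484 + 3759856 = 4058340$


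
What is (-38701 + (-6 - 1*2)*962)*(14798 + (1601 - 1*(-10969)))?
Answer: -1269793096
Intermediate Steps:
(-38701 + (-6 - 1*2)*962)*(14798 + (1601 - 1*(-10969))) = (-38701 + (-6 - 2)*962)*(14798 + (1601 + 10969)) = (-38701 - 8*962)*(14798 + 12570) = (-38701 - 7696)*27368 = -46397*27368 = -1269793096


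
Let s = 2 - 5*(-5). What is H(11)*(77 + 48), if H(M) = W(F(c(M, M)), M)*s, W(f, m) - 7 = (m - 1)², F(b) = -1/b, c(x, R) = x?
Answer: 361125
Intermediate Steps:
W(f, m) = 7 + (-1 + m)² (W(f, m) = 7 + (m - 1)² = 7 + (-1 + m)²)
s = 27 (s = 2 + 25 = 27)
H(M) = 189 + 27*(-1 + M)² (H(M) = (7 + (-1 + M)²)*27 = 189 + 27*(-1 + M)²)
H(11)*(77 + 48) = (189 + 27*(-1 + 11)²)*(77 + 48) = (189 + 27*10²)*125 = (189 + 27*100)*125 = (189 + 2700)*125 = 2889*125 = 361125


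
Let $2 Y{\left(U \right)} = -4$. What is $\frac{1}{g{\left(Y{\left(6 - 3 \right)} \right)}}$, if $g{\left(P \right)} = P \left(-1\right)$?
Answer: $\frac{1}{2} \approx 0.5$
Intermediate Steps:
$Y{\left(U \right)} = -2$ ($Y{\left(U \right)} = \frac{1}{2} \left(-4\right) = -2$)
$g{\left(P \right)} = - P$
$\frac{1}{g{\left(Y{\left(6 - 3 \right)} \right)}} = \frac{1}{\left(-1\right) \left(-2\right)} = \frac{1}{2}$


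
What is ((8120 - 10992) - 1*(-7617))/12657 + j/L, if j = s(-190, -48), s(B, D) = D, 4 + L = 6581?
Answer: 30600329/83245089 ≈ 0.36759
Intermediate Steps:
L = 6577 (L = -4 + 6581 = 6577)
j = -48
((8120 - 10992) - 1*(-7617))/12657 + j/L = ((8120 - 10992) - 1*(-7617))/12657 - 48/6577 = (-2872 + 7617)*(1/12657) - 48*1/6577 = 4745*(1/12657) - 48/6577 = 4745/12657 - 48/6577 = 30600329/83245089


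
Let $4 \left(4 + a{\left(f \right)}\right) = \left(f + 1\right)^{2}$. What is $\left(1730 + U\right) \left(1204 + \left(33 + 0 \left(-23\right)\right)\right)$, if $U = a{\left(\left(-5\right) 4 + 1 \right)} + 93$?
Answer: $2350300$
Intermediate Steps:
$a{\left(f \right)} = -4 + \frac{\left(1 + f\right)^{2}}{4}$ ($a{\left(f \right)} = -4 + \frac{\left(f + 1\right)^{2}}{4} = -4 + \frac{\left(1 + f\right)^{2}}{4}$)
$U = 170$ ($U = \left(-4 + \frac{\left(1 + \left(\left(-5\right) 4 + 1\right)\right)^{2}}{4}\right) + 93 = \left(-4 + \frac{\left(1 + \left(-20 + 1\right)\right)^{2}}{4}\right) + 93 = \left(-4 + \frac{\left(1 - 19\right)^{2}}{4}\right) + 93 = \left(-4 + \frac{\left(-18\right)^{2}}{4}\right) + 93 = \left(-4 + \frac{1}{4} \cdot 324\right) + 93 = \left(-4 + 81\right) + 93 = 77 + 93 = 170$)
$\left(1730 + U\right) \left(1204 + \left(33 + 0 \left(-23\right)\right)\right) = \left(1730 + 170\right) \left(1204 + \left(33 + 0 \left(-23\right)\right)\right) = 1900 \left(1204 + \left(33 + 0\right)\right) = 1900 \left(1204 + 33\right) = 1900 \cdot 1237 = 2350300$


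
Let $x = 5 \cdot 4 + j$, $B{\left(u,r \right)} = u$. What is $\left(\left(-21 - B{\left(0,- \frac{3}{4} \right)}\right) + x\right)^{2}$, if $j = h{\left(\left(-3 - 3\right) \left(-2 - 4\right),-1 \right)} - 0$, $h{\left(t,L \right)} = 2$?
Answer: $1$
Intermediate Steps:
$j = 2$ ($j = 2 - 0 = 2 + 0 = 2$)
$x = 22$ ($x = 5 \cdot 4 + 2 = 20 + 2 = 22$)
$\left(\left(-21 - B{\left(0,- \frac{3}{4} \right)}\right) + x\right)^{2} = \left(\left(-21 - 0\right) + 22\right)^{2} = \left(\left(-21 + 0\right) + 22\right)^{2} = \left(-21 + 22\right)^{2} = 1^{2} = 1$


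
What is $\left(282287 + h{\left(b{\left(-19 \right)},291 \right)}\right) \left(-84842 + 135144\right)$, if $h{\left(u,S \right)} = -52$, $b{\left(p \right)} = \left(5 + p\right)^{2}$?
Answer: $14196984970$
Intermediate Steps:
$\left(282287 + h{\left(b{\left(-19 \right)},291 \right)}\right) \left(-84842 + 135144\right) = \left(282287 - 52\right) \left(-84842 + 135144\right) = 282235 \cdot 50302 = 14196984970$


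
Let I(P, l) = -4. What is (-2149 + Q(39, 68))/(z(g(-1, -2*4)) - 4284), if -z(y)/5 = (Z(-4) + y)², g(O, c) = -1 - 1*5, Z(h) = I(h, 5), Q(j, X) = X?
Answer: 2081/4784 ≈ 0.43499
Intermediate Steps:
Z(h) = -4
g(O, c) = -6 (g(O, c) = -1 - 5 = -6)
z(y) = -5*(-4 + y)²
(-2149 + Q(39, 68))/(z(g(-1, -2*4)) - 4284) = (-2149 + 68)/(-5*(-4 - 6)² - 4284) = -2081/(-5*(-10)² - 4284) = -2081/(-5*100 - 4284) = -2081/(-500 - 4284) = -2081/(-4784) = -2081*(-1/4784) = 2081/4784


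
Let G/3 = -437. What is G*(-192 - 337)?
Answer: 693519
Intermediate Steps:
G = -1311 (G = 3*(-437) = -1311)
G*(-192 - 337) = -1311*(-192 - 337) = -1311*(-529) = 693519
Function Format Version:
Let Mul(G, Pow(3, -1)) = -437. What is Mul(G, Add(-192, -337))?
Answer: 693519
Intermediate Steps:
G = -1311 (G = Mul(3, -437) = -1311)
Mul(G, Add(-192, -337)) = Mul(-1311, Add(-192, -337)) = Mul(-1311, -529) = 693519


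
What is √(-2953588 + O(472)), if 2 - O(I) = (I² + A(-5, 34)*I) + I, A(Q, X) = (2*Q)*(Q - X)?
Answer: I*√3360922 ≈ 1833.3*I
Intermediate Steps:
A(Q, X) = 2*Q*(Q - X)
O(I) = 2 - I² - 391*I (O(I) = 2 - ((I² + (2*(-5)*(-5 - 1*34))*I) + I) = 2 - ((I² + (2*(-5)*(-5 - 34))*I) + I) = 2 - ((I² + (2*(-5)*(-39))*I) + I) = 2 - ((I² + 390*I) + I) = 2 - (I² + 391*I) = 2 + (-I² - 391*I) = 2 - I² - 391*I)
√(-2953588 + O(472)) = √(-2953588 + (2 - 1*472² - 391*472)) = √(-2953588 + (2 - 1*222784 - 184552)) = √(-2953588 + (2 - 222784 - 184552)) = √(-2953588 - 407334) = √(-3360922) = I*√3360922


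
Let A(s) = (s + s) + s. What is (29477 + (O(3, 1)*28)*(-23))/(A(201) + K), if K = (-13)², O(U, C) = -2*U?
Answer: 33341/772 ≈ 43.188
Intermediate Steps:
A(s) = 3*s (A(s) = 2*s + s = 3*s)
K = 169
(29477 + (O(3, 1)*28)*(-23))/(A(201) + K) = (29477 + (-2*3*28)*(-23))/(3*201 + 169) = (29477 - 6*28*(-23))/(603 + 169) = (29477 - 168*(-23))/772 = (29477 + 3864)*(1/772) = 33341*(1/772) = 33341/772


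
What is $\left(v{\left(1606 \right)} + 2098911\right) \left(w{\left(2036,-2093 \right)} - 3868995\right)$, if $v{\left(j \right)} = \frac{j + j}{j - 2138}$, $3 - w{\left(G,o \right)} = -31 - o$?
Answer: $- \frac{1080621601895440}{133} \approx -8.125 \cdot 10^{12}$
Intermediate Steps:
$w{\left(G,o \right)} = 34 + o$ ($w{\left(G,o \right)} = 3 - \left(-31 - o\right) = 3 + \left(31 + o\right) = 34 + o$)
$v{\left(j \right)} = \frac{2 j}{-2138 + j}$
$\left(v{\left(1606 \right)} + 2098911\right) \left(w{\left(2036,-2093 \right)} - 3868995\right) = \left(2 \cdot 1606 \frac{1}{-2138 + 1606} + 2098911\right) \left(\left(34 - 2093\right) - 3868995\right) = \left(2 \cdot 1606 \frac{1}{-532} + 2098911\right) \left(-2059 - 3868995\right) = \left(2 \cdot 1606 \left(- \frac{1}{532}\right) + 2098911\right) \left(-3871054\right) = \left(- \frac{803}{133} + 2098911\right) \left(-3871054\right) = \frac{279154360}{133} \left(-3871054\right) = - \frac{1080621601895440}{133}$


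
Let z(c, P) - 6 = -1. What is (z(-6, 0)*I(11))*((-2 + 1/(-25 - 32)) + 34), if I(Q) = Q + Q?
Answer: 200530/57 ≈ 3518.1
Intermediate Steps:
z(c, P) = 5 (z(c, P) = 6 - 1 = 5)
I(Q) = 2*Q
(z(-6, 0)*I(11))*((-2 + 1/(-25 - 32)) + 34) = (5*(2*11))*((-2 + 1/(-25 - 32)) + 34) = (5*22)*((-2 + 1/(-57)) + 34) = 110*((-2 - 1/57) + 34) = 110*(-115/57 + 34) = 110*(1823/57) = 200530/57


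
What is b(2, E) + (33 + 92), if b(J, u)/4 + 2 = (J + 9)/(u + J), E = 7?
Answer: 1097/9 ≈ 121.89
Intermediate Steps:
b(J, u) = -8 + 4*(9 + J)/(J + u) (b(J, u) = -8 + 4*((J + 9)/(u + J)) = -8 + 4*((9 + J)/(J + u)) = -8 + 4*(9 + J)/(J + u))
b(2, E) + (33 + 92) = 4*(9 - 1*2 - 2*7)/(2 + 7) + (33 + 92) = 4*(9 - 2 - 14)/9 + 125 = 4*(⅑)*(-7) + 125 = -28/9 + 125 = 1097/9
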